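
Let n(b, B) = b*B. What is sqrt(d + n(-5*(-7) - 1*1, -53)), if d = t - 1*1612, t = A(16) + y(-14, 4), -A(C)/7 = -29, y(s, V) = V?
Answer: I*sqrt(3207) ≈ 56.63*I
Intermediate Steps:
A(C) = 203 (A(C) = -7*(-29) = 203)
t = 207 (t = 203 + 4 = 207)
d = -1405 (d = 207 - 1*1612 = 207 - 1612 = -1405)
n(b, B) = B*b
sqrt(d + n(-5*(-7) - 1*1, -53)) = sqrt(-1405 - 53*(-5*(-7) - 1*1)) = sqrt(-1405 - 53*(35 - 1)) = sqrt(-1405 - 53*34) = sqrt(-1405 - 1802) = sqrt(-3207) = I*sqrt(3207)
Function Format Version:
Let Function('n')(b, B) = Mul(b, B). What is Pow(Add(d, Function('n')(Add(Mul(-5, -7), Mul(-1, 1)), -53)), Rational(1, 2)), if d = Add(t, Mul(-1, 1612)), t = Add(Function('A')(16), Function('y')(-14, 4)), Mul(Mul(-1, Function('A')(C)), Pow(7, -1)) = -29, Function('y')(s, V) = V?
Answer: Mul(I, Pow(3207, Rational(1, 2))) ≈ Mul(56.630, I)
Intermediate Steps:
Function('A')(C) = 203 (Function('A')(C) = Mul(-7, -29) = 203)
t = 207 (t = Add(203, 4) = 207)
d = -1405 (d = Add(207, Mul(-1, 1612)) = Add(207, -1612) = -1405)
Function('n')(b, B) = Mul(B, b)
Pow(Add(d, Function('n')(Add(Mul(-5, -7), Mul(-1, 1)), -53)), Rational(1, 2)) = Pow(Add(-1405, Mul(-53, Add(Mul(-5, -7), Mul(-1, 1)))), Rational(1, 2)) = Pow(Add(-1405, Mul(-53, Add(35, -1))), Rational(1, 2)) = Pow(Add(-1405, Mul(-53, 34)), Rational(1, 2)) = Pow(Add(-1405, -1802), Rational(1, 2)) = Pow(-3207, Rational(1, 2)) = Mul(I, Pow(3207, Rational(1, 2)))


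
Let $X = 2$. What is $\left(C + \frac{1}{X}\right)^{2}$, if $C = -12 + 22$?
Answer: $\frac{441}{4} \approx 110.25$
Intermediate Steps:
$C = 10$
$\left(C + \frac{1}{X}\right)^{2} = \left(10 + \frac{1}{2}\right)^{2} = \left(\frac{21}{2}\right)^{2} = \frac{441}{4}$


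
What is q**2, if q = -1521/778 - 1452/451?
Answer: 27243813249/1017482404 ≈ 26.776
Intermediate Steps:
q = -165057/31898 (q = -1521*1/778 - 1452*1/451 = -1521/778 - 132/41 = -165057/31898 ≈ -5.1745)
q**2 = (-165057/31898)**2 = 27243813249/1017482404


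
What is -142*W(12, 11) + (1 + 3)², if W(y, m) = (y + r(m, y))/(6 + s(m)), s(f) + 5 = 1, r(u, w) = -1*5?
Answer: -481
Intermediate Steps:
r(u, w) = -5
s(f) = -4 (s(f) = -5 + 1 = -4)
W(y, m) = -5/2 + y/2 (W(y, m) = (y - 5)/(6 - 4) = (-5 + y)/2 = (-5 + y)*(½) = -5/2 + y/2)
-142*W(12, 11) + (1 + 3)² = -142*(-5/2 + (½)*12) + (1 + 3)² = -142*(-5/2 + 6) + 4² = -142*7/2 + 16 = -497 + 16 = -481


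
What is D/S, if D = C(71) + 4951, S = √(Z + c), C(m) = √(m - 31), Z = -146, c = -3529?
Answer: I*√3*(-4951 - 2*√10)/105 ≈ -81.775*I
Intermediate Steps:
C(m) = √(-31 + m)
S = 35*I*√3 (S = √(-146 - 3529) = √(-3675) = 35*I*√3 ≈ 60.622*I)
D = 4951 + 2*√10 (D = √(-31 + 71) + 4951 = √40 + 4951 = 2*√10 + 4951 = 4951 + 2*√10 ≈ 4957.3)
D/S = (4951 + 2*√10)/((35*I*√3)) = (4951 + 2*√10)*(-I*√3/105) = -I*√3*(4951 + 2*√10)/105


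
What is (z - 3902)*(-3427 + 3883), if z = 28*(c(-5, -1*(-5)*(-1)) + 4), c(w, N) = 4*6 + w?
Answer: -1485648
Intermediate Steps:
c(w, N) = 24 + w
z = 644 (z = 28*((24 - 5) + 4) = 28*(19 + 4) = 28*23 = 644)
(z - 3902)*(-3427 + 3883) = (644 - 3902)*(-3427 + 3883) = -3258*456 = -1485648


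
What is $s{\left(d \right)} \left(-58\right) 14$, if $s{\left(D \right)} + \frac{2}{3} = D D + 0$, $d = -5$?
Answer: $- \frac{59276}{3} \approx -19759.0$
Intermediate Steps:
$s{\left(D \right)} = - \frac{2}{3} + D^{2}$ ($s{\left(D \right)} = - \frac{2}{3} + \left(D D + 0\right) = - \frac{2}{3} + \left(D^{2} + 0\right) = - \frac{2}{3} + D^{2}$)
$s{\left(d \right)} \left(-58\right) 14 = \left(- \frac{2}{3} + \left(-5\right)^{2}\right) \left(-58\right) 14 = \left(- \frac{2}{3} + 25\right) \left(-58\right) 14 = \frac{73}{3} \left(-58\right) 14 = \left(- \frac{4234}{3}\right) 14 = - \frac{59276}{3}$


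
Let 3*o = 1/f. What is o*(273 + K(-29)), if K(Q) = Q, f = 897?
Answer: 244/2691 ≈ 0.090673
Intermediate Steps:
o = 1/2691 (o = (⅓)/897 = (⅓)*(1/897) = 1/2691 ≈ 0.00037161)
o*(273 + K(-29)) = (273 - 29)/2691 = (1/2691)*244 = 244/2691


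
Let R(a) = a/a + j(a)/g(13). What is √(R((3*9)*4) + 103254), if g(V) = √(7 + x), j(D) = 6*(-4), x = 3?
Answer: √(2581375 - 60*√10)/5 ≈ 321.32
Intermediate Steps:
j(D) = -24
g(V) = √10 (g(V) = √(7 + 3) = √10)
R(a) = 1 - 12*√10/5 (R(a) = a/a - 24*√10/10 = 1 - 12*√10/5)
√(R((3*9)*4) + 103254) = √((1 - 12*√10/5) + 103254) = √(103255 - 12*√10/5)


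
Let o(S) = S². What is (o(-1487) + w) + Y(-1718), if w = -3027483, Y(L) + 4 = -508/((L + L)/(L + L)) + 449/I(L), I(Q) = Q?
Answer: -1403307517/1718 ≈ -8.1683e+5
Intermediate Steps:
Y(L) = -512 + 449/L (Y(L) = -4 + (-508/((L + L)/(L + L)) + 449/L) = -4 + (-508/((2*L)/((2*L))) + 449/L) = -4 + (-508/((2*L)*(1/(2*L))) + 449/L) = -4 + (-508/1 + 449/L) = -4 + (-508*1 + 449/L) = -4 + (-508 + 449/L) = -512 + 449/L)
(o(-1487) + w) + Y(-1718) = ((-1487)² - 3027483) + (-512 + 449/(-1718)) = (2211169 - 3027483) + (-512 + 449*(-1/1718)) = -816314 + (-512 - 449/1718) = -816314 - 880065/1718 = -1403307517/1718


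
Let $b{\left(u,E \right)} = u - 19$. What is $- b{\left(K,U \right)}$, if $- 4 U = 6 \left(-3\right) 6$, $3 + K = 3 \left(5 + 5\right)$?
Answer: $-8$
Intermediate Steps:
$K = 27$ ($K = -3 + 3 \left(5 + 5\right) = -3 + 3 \cdot 10 = -3 + 30 = 27$)
$U = 27$ ($U = - \frac{6 \left(-3\right) 6}{4} = - \frac{\left(-18\right) 6}{4} = \left(- \frac{1}{4}\right) \left(-108\right) = 27$)
$b{\left(u,E \right)} = -19 + u$
$- b{\left(K,U \right)} = - (-19 + 27) = \left(-1\right) 8 = -8$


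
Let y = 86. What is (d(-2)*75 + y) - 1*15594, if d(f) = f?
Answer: -15658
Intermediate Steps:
(d(-2)*75 + y) - 1*15594 = (-2*75 + 86) - 1*15594 = (-150 + 86) - 15594 = -64 - 15594 = -15658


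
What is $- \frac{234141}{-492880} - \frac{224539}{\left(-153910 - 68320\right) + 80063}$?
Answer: $\frac{143957905867}{70071270960} \approx 2.0545$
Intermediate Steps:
$- \frac{234141}{-492880} - \frac{224539}{\left(-153910 - 68320\right) + 80063} = \left(-234141\right) \left(- \frac{1}{492880}\right) - \frac{224539}{-222230 + 80063} = \frac{234141}{492880} - \frac{224539}{-142167} = \frac{234141}{492880} - - \frac{224539}{142167} = \frac{234141}{492880} + \frac{224539}{142167} = \frac{143957905867}{70071270960}$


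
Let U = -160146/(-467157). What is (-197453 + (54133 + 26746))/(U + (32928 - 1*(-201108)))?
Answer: -3025464451/6073984211 ≈ -0.49810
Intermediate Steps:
U = 53382/155719 (U = -160146*(-1/467157) = 53382/155719 ≈ 0.34281)
(-197453 + (54133 + 26746))/(U + (32928 - 1*(-201108))) = (-197453 + (54133 + 26746))/(53382/155719 + (32928 - 1*(-201108))) = (-197453 + 80879)/(53382/155719 + (32928 + 201108)) = -116574/(53382/155719 + 234036) = -116574/36443905266/155719 = -116574*155719/36443905266 = -3025464451/6073984211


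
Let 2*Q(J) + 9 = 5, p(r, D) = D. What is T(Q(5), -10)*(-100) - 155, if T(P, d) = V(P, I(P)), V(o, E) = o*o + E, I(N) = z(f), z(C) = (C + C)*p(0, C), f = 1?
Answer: -755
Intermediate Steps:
Q(J) = -2 (Q(J) = -9/2 + (1/2)*5 = -9/2 + 5/2 = -2)
z(C) = 2*C**2 (z(C) = (C + C)*C = (2*C)*C = 2*C**2)
I(N) = 2 (I(N) = 2*1**2 = 2*1 = 2)
V(o, E) = E + o**2 (V(o, E) = o**2 + E = E + o**2)
T(P, d) = 2 + P**2
T(Q(5), -10)*(-100) - 155 = (2 + (-2)**2)*(-100) - 155 = (2 + 4)*(-100) - 155 = 6*(-100) - 155 = -600 - 155 = -755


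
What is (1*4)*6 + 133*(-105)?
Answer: -13941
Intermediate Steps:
(1*4)*6 + 133*(-105) = 4*6 - 13965 = 24 - 13965 = -13941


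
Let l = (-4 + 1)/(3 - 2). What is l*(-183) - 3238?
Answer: -2689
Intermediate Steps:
l = -3 (l = -3/1 = -3*1 = -3)
l*(-183) - 3238 = -3*(-183) - 3238 = 549 - 3238 = -2689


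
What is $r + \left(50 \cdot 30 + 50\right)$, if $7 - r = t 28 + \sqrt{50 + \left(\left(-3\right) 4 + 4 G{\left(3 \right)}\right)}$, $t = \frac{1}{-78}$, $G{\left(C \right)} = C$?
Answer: $\frac{60737}{39} - 5 \sqrt{2} \approx 1550.3$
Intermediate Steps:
$t = - \frac{1}{78} \approx -0.012821$
$r = \frac{287}{39} - 5 \sqrt{2}$ ($r = 7 - \left(\left(- \frac{1}{78}\right) 28 + \sqrt{50 + \left(\left(-3\right) 4 + 4 \cdot 3\right)}\right) = 7 - \left(- \frac{14}{39} + \sqrt{50 + \left(-12 + 12\right)}\right) = 7 - \left(- \frac{14}{39} + \sqrt{50 + 0}\right) = 7 - \left(- \frac{14}{39} + \sqrt{50}\right) = 7 - \left(- \frac{14}{39} + 5 \sqrt{2}\right) = 7 + \left(\frac{14}{39} - 5 \sqrt{2}\right) = \frac{287}{39} - 5 \sqrt{2} \approx 0.28791$)
$r + \left(50 \cdot 30 + 50\right) = \left(\frac{287}{39} - 5 \sqrt{2}\right) + \left(50 \cdot 30 + 50\right) = \left(\frac{287}{39} - 5 \sqrt{2}\right) + \left(1500 + 50\right) = \left(\frac{287}{39} - 5 \sqrt{2}\right) + 1550 = \frac{60737}{39} - 5 \sqrt{2}$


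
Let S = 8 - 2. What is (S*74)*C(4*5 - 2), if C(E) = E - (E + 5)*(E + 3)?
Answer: -206460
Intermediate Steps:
S = 6
C(E) = E - (3 + E)*(5 + E) (C(E) = E - (5 + E)*(3 + E) = E - (3 + E)*(5 + E))
(S*74)*C(4*5 - 2) = (6*74)*(-15 - (4*5 - 2)² - 7*(4*5 - 2)) = 444*(-15 - (20 - 2)² - 7*(20 - 2)) = 444*(-15 - 1*18² - 7*18) = 444*(-15 - 1*324 - 126) = 444*(-15 - 324 - 126) = 444*(-465) = -206460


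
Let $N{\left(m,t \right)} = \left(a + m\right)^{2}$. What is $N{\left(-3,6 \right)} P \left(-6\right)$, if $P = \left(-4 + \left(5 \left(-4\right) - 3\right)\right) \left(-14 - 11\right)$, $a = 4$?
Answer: $-4050$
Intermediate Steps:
$N{\left(m,t \right)} = \left(4 + m\right)^{2}$
$P = 675$ ($P = \left(-4 - 23\right) \left(-25\right) = \left(-27\right) \left(-25\right) = 675$)
$N{\left(-3,6 \right)} P \left(-6\right) = \left(4 - 3\right)^{2} \cdot 675 \left(-6\right) = 1^{2} \cdot 675 \left(-6\right) = 1 \cdot 675 \left(-6\right) = 675 \left(-6\right) = -4050$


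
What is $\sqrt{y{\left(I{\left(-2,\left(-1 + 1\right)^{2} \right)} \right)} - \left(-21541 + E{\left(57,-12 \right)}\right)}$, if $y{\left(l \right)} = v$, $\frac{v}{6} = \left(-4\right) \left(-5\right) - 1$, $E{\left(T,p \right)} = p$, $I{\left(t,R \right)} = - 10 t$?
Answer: $\sqrt{21667} \approx 147.2$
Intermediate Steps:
$v = 114$ ($v = 6 \left(\left(-4\right) \left(-5\right) - 1\right) = 6 \left(20 - 1\right) = 6 \cdot 19 = 114$)
$y{\left(l \right)} = 114$
$\sqrt{y{\left(I{\left(-2,\left(-1 + 1\right)^{2} \right)} \right)} - \left(-21541 + E{\left(57,-12 \right)}\right)} = \sqrt{114 + \left(21541 - -12\right)} = \sqrt{114 + \left(21541 + 12\right)} = \sqrt{114 + 21553} = \sqrt{21667}$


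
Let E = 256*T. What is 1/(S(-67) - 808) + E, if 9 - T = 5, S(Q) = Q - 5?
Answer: 901119/880 ≈ 1024.0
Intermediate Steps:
S(Q) = -5 + Q
T = 4 (T = 9 - 1*5 = 9 - 5 = 4)
E = 1024 (E = 256*4 = 1024)
1/(S(-67) - 808) + E = 1/((-5 - 67) - 808) + 1024 = 1/(-72 - 808) + 1024 = 1/(-880) + 1024 = -1/880 + 1024 = 901119/880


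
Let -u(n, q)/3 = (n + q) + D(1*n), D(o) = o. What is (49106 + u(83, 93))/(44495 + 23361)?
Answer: 48329/67856 ≈ 0.71223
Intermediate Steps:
u(n, q) = -6*n - 3*q (u(n, q) = -3*((n + q) + 1*n) = -3*((n + q) + n) = -3*(q + 2*n) = -6*n - 3*q)
(49106 + u(83, 93))/(44495 + 23361) = (49106 + (-6*83 - 3*93))/(44495 + 23361) = (49106 + (-498 - 279))/67856 = (49106 - 777)*(1/67856) = 48329*(1/67856) = 48329/67856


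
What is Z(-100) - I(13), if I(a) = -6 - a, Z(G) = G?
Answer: -81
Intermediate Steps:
Z(-100) - I(13) = -100 - (-6 - 1*13) = -100 - (-6 - 13) = -100 - 1*(-19) = -100 + 19 = -81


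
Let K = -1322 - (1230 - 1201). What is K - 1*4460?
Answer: -5811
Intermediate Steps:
K = -1351 (K = -1322 - 1*29 = -1322 - 29 = -1351)
K - 1*4460 = -1351 - 1*4460 = -1351 - 4460 = -5811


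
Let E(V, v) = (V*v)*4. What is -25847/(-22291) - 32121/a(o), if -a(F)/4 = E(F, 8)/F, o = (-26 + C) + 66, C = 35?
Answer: 719317627/2853248 ≈ 252.10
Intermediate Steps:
o = 75 (o = (-26 + 35) + 66 = 9 + 66 = 75)
E(V, v) = 4*V*v
a(F) = -128 (a(F) = -4*4*F*8/F = -4*32*F/F = -4*32 = -128)
-25847/(-22291) - 32121/a(o) = -25847/(-22291) - 32121/(-128) = -25847*(-1/22291) - 32121*(-1/128) = 25847/22291 + 32121/128 = 719317627/2853248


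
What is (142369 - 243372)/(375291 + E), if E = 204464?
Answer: -101003/579755 ≈ -0.17422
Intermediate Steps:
(142369 - 243372)/(375291 + E) = (142369 - 243372)/(375291 + 204464) = -101003/579755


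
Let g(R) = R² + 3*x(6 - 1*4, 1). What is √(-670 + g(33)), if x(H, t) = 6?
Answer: √437 ≈ 20.905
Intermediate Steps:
g(R) = 18 + R² (g(R) = R² + 3*6 = R² + 18 = 18 + R²)
√(-670 + g(33)) = √(-670 + (18 + 33²)) = √(-670 + (18 + 1089)) = √(-670 + 1107) = √437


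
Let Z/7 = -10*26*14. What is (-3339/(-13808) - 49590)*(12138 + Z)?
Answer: 4567869726651/6904 ≈ 6.6163e+8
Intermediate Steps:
Z = -25480 (Z = 7*(-10*26*14) = 7*(-260*14) = 7*(-3640) = -25480)
(-3339/(-13808) - 49590)*(12138 + Z) = (-3339/(-13808) - 49590)*(12138 - 25480) = (-3339*(-1/13808) - 49590)*(-13342) = (3339/13808 - 49590)*(-13342) = -684735381/13808*(-13342) = 4567869726651/6904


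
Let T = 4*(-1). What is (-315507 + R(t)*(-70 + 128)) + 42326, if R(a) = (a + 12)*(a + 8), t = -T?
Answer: -262045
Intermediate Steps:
T = -4
t = 4 (t = -1*(-4) = 4)
R(a) = (8 + a)*(12 + a) (R(a) = (12 + a)*(8 + a) = (8 + a)*(12 + a))
(-315507 + R(t)*(-70 + 128)) + 42326 = (-315507 + (96 + 4² + 20*4)*(-70 + 128)) + 42326 = (-315507 + (96 + 16 + 80)*58) + 42326 = (-315507 + 192*58) + 42326 = (-315507 + 11136) + 42326 = -304371 + 42326 = -262045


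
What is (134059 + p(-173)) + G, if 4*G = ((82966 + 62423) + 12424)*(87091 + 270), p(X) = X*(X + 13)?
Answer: 13787348449/4 ≈ 3.4468e+9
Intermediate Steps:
p(X) = X*(13 + X)
G = 13786701493/4 (G = (((82966 + 62423) + 12424)*(87091 + 270))/4 = ((145389 + 12424)*87361)/4 = (157813*87361)/4 = (¼)*13786701493 = 13786701493/4 ≈ 3.4467e+9)
(134059 + p(-173)) + G = (134059 - 173*(13 - 173)) + 13786701493/4 = (134059 - 173*(-160)) + 13786701493/4 = (134059 + 27680) + 13786701493/4 = 161739 + 13786701493/4 = 13787348449/4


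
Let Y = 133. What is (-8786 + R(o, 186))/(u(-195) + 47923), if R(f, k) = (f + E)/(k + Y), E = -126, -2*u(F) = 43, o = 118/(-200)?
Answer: -280286059/1528057850 ≈ -0.18343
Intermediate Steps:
o = -59/100 (o = 118*(-1/200) = -59/100 ≈ -0.59000)
u(F) = -43/2 (u(F) = -½*43 = -43/2)
R(f, k) = (-126 + f)/(133 + k) (R(f, k) = (f - 126)/(k + 133) = (-126 + f)/(133 + k))
(-8786 + R(o, 186))/(u(-195) + 47923) = (-8786 + (-126 - 59/100)/(133 + 186))/(-43/2 + 47923) = (-8786 - 12659/100/319)/(95803/2) = (-8786 + (1/319)*(-12659/100))*(2/95803) = (-8786 - 12659/31900)*(2/95803) = -280286059/31900*2/95803 = -280286059/1528057850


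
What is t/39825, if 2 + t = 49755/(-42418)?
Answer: -134591/1689296850 ≈ -7.9673e-5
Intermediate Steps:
t = -134591/42418 (t = -2 + 49755/(-42418) = -2 + 49755*(-1/42418) = -2 - 49755/42418 = -134591/42418 ≈ -3.1730)
t/39825 = -134591/42418/39825 = -134591/42418*1/39825 = -134591/1689296850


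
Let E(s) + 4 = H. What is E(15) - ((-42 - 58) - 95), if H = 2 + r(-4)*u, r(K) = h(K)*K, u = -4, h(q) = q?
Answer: 129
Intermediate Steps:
r(K) = K² (r(K) = K*K = K²)
H = -62 (H = 2 + (-4)²*(-4) = 2 + 16*(-4) = 2 - 64 = -62)
E(s) = -66 (E(s) = -4 - 62 = -66)
E(15) - ((-42 - 58) - 95) = -66 - ((-42 - 58) - 95) = -66 - (-100 - 95) = -66 - 1*(-195) = -66 + 195 = 129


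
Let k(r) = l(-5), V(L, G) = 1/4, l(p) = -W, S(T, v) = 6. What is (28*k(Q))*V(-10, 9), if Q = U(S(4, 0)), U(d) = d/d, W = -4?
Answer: 28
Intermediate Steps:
U(d) = 1
Q = 1
l(p) = 4 (l(p) = -1*(-4) = 4)
V(L, G) = ¼
k(r) = 4
(28*k(Q))*V(-10, 9) = (28*4)*(¼) = 112*(¼) = 28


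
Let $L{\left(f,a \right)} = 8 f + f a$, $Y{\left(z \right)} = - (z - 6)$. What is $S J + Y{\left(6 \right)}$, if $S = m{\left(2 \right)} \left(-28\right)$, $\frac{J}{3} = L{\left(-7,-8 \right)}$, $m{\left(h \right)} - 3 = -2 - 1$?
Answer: $0$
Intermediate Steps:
$Y{\left(z \right)} = 6 - z$ ($Y{\left(z \right)} = - (-6 + z) = 6 - z$)
$m{\left(h \right)} = 0$ ($m{\left(h \right)} = 3 - 3 = 0$)
$L{\left(f,a \right)} = 8 f + a f$
$J = 0$ ($J = 3 \left(- 7 \left(8 - 8\right)\right) = 3 \left(\left(-7\right) 0\right) = 3 \cdot 0 = 0$)
$S = 0$ ($S = 0 \left(-28\right) = 0$)
$S J + Y{\left(6 \right)} = 0 \cdot 0 + \left(6 - 6\right) = 0 + \left(6 - 6\right) = 0 + 0 = 0$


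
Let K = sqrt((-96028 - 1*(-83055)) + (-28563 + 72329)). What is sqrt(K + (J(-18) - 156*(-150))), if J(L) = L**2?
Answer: sqrt(23724 + sqrt(30793)) ≈ 154.59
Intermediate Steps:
K = sqrt(30793) (K = sqrt((-96028 + 83055) + 43766) = sqrt(-12973 + 43766) = sqrt(30793) ≈ 175.48)
sqrt(K + (J(-18) - 156*(-150))) = sqrt(sqrt(30793) + ((-18)**2 - 156*(-150))) = sqrt(sqrt(30793) + (324 + 23400)) = sqrt(sqrt(30793) + 23724) = sqrt(23724 + sqrt(30793))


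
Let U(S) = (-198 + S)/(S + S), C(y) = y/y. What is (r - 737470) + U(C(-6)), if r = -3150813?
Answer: -7776763/2 ≈ -3.8884e+6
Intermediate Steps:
C(y) = 1
U(S) = (-198 + S)/(2*S) (U(S) = (-198 + S)/((2*S)) = (-198 + S)*(1/(2*S)) = (-198 + S)/(2*S))
(r - 737470) + U(C(-6)) = (-3150813 - 737470) + (½)*(-198 + 1)/1 = -3888283 + (½)*1*(-197) = -3888283 - 197/2 = -7776763/2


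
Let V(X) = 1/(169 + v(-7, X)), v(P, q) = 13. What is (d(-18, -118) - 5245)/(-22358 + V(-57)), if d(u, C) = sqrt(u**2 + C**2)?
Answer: 190918/813831 - 364*sqrt(3562)/4069155 ≈ 0.22925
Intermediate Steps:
d(u, C) = sqrt(C**2 + u**2)
V(X) = 1/182 (V(X) = 1/(169 + 13) = 1/182)
(d(-18, -118) - 5245)/(-22358 + V(-57)) = (sqrt((-118)**2 + (-18)**2) - 5245)/(-22358 + 1/182) = (sqrt(13924 + 324) - 5245)/(-4069155/182) = (sqrt(14248) - 5245)*(-182/4069155) = (2*sqrt(3562) - 5245)*(-182/4069155) = (-5245 + 2*sqrt(3562))*(-182/4069155) = 190918/813831 - 364*sqrt(3562)/4069155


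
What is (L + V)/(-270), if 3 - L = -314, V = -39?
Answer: -139/135 ≈ -1.0296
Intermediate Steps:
L = 317 (L = 3 - 1*(-314) = 3 + 314 = 317)
(L + V)/(-270) = (317 - 39)/(-270) = 278*(-1/270) = -139/135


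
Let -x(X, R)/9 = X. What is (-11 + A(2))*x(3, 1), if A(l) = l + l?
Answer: 189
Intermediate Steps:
x(X, R) = -9*X
A(l) = 2*l
(-11 + A(2))*x(3, 1) = (-11 + 2*2)*(-9*3) = (-11 + 4)*(-27) = -7*(-27) = 189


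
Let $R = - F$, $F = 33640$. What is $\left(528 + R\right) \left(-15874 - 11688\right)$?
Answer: $912632944$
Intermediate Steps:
$R = -33640$ ($R = \left(-1\right) 33640 = -33640$)
$\left(528 + R\right) \left(-15874 - 11688\right) = \left(528 - 33640\right) \left(-15874 - 11688\right) = \left(-33112\right) \left(-27562\right) = 912632944$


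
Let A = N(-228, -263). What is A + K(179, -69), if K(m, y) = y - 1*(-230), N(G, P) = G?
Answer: -67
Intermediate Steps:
A = -228
K(m, y) = 230 + y (K(m, y) = y + 230 = 230 + y)
A + K(179, -69) = -228 + (230 - 69) = -228 + 161 = -67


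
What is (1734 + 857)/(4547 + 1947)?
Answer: 2591/6494 ≈ 0.39898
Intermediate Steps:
(1734 + 857)/(4547 + 1947) = 2591/6494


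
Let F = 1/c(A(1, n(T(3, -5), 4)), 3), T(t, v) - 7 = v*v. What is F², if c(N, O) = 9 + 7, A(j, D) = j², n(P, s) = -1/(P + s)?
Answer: 1/256 ≈ 0.0039063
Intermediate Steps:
T(t, v) = 7 + v² (T(t, v) = 7 + v*v = 7 + v²)
c(N, O) = 16
F = 1/16 ≈ 0.062500
F² = (1/16)² = 1/256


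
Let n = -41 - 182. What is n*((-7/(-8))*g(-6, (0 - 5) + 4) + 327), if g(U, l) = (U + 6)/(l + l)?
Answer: -72921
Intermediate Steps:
n = -223
g(U, l) = (6 + U)/(2*l) (g(U, l) = (6 + U)/((2*l)) = (6 + U)*(1/(2*l)) = (6 + U)/(2*l))
n*((-7/(-8))*g(-6, (0 - 5) + 4) + 327) = -223*((-7/(-8))*((6 - 6)/(2*((0 - 5) + 4))) + 327) = -223*((-7*(-1/8))*((1/2)*0/(-5 + 4)) + 327) = -223*(7*((1/2)*0/(-1))/8 + 327) = -223*(7*((1/2)*(-1)*0)/8 + 327) = -223*((7/8)*0 + 327) = -223*(0 + 327) = -223*327 = -72921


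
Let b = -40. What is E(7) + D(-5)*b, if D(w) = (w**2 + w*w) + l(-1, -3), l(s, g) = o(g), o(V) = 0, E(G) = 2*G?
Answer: -1986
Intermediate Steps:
l(s, g) = 0
D(w) = 2*w**2 (D(w) = (w**2 + w*w) + 0 = (w**2 + w**2) + 0 = 2*w**2 + 0 = 2*w**2)
E(7) + D(-5)*b = 2*7 + (2*(-5)**2)*(-40) = 14 + (2*25)*(-40) = 14 + 50*(-40) = 14 - 2000 = -1986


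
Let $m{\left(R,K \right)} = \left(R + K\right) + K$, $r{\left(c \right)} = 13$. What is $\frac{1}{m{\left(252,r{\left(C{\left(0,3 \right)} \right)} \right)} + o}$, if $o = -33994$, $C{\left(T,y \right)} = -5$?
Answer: $- \frac{1}{33716} \approx -2.966 \cdot 10^{-5}$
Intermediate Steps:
$m{\left(R,K \right)} = R + 2 K$ ($m{\left(R,K \right)} = \left(K + R\right) + K = R + 2 K$)
$\frac{1}{m{\left(252,r{\left(C{\left(0,3 \right)} \right)} \right)} + o} = \frac{1}{\left(252 + 2 \cdot 13\right) - 33994} = \frac{1}{\left(252 + 26\right) - 33994} = \frac{1}{278 - 33994} = \frac{1}{-33716} = - \frac{1}{33716}$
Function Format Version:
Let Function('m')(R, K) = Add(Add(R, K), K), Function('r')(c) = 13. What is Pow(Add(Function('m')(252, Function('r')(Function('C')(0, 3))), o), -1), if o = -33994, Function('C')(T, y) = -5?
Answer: Rational(-1, 33716) ≈ -2.9660e-5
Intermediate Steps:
Function('m')(R, K) = Add(R, Mul(2, K)) (Function('m')(R, K) = Add(Add(K, R), K) = Add(R, Mul(2, K)))
Pow(Add(Function('m')(252, Function('r')(Function('C')(0, 3))), o), -1) = Pow(Add(Add(252, Mul(2, 13)), -33994), -1) = Pow(Add(Add(252, 26), -33994), -1) = Pow(Add(278, -33994), -1) = Pow(-33716, -1) = Rational(-1, 33716)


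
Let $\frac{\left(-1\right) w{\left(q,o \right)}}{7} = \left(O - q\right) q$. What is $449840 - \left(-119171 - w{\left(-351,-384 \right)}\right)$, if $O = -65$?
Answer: $1271713$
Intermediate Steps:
$w{\left(q,o \right)} = - 7 q \left(-65 - q\right)$ ($w{\left(q,o \right)} = - 7 \left(-65 - q\right) q = - 7 q \left(-65 - q\right)$)
$449840 - \left(-119171 - w{\left(-351,-384 \right)}\right) = 449840 - \left(-119171 - 7 \left(-351\right) \left(65 - 351\right)\right) = 449840 - \left(-119171 - 7 \left(-351\right) \left(-286\right)\right) = 449840 - \left(-119171 - 702702\right) = 449840 - -821873 = 449840 + 821873 = 1271713$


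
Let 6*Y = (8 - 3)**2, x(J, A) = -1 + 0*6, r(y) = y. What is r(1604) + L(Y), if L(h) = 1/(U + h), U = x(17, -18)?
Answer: 30482/19 ≈ 1604.3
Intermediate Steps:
x(J, A) = -1 (x(J, A) = -1 + 0 = -1)
U = -1
Y = 25/6 (Y = (8 - 3)**2/6 = (1/6)*5**2 = (1/6)*25 = 25/6 ≈ 4.1667)
L(h) = 1/(-1 + h)
r(1604) + L(Y) = 1604 + 1/(-1 + 25/6) = 1604 + 1/(19/6) = 1604 + 6/19 = 30482/19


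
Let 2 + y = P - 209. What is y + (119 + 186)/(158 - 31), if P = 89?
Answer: -15189/127 ≈ -119.60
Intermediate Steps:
y = -122 (y = -2 + (89 - 209) = -2 - 120 = -122)
y + (119 + 186)/(158 - 31) = -122 + (119 + 186)/(158 - 31) = -122 + 305/127 = -15189/127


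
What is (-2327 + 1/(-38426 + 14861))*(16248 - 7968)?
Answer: -30269337312/1571 ≈ -1.9268e+7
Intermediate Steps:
(-2327 + 1/(-38426 + 14861))*(16248 - 7968) = (-2327 + 1/(-23565))*8280 = (-2327 - 1/23565)*8280 = -54835756/23565*8280 = -30269337312/1571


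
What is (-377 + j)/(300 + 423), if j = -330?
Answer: -707/723 ≈ -0.97787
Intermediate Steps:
(-377 + j)/(300 + 423) = (-377 - 330)/(300 + 423) = -707/723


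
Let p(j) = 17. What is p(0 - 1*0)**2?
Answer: 289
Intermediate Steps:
p(0 - 1*0)**2 = 17**2 = 289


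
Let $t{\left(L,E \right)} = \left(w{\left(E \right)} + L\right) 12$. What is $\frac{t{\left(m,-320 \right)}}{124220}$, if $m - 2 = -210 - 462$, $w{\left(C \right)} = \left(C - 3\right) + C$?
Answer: $- \frac{3939}{31055} \approx -0.12684$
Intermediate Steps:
$w{\left(C \right)} = -3 + 2 C$ ($w{\left(C \right)} = \left(-3 + C\right) + C = -3 + 2 C$)
$m = -670$ ($m = 2 - 672 = -670$)
$t{\left(L,E \right)} = -36 + 12 L + 24 E$ ($t{\left(L,E \right)} = \left(\left(-3 + 2 E\right) + L\right) 12 = \left(-3 + L + 2 E\right) 12 = -36 + 12 L + 24 E$)
$\frac{t{\left(m,-320 \right)}}{124220} = \frac{-36 + 12 \left(-670\right) + 24 \left(-320\right)}{124220} = \left(-36 - 8040 - 7680\right) \frac{1}{124220} = \left(-15756\right) \frac{1}{124220} = - \frac{3939}{31055}$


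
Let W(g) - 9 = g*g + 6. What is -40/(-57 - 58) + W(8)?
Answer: 1825/23 ≈ 79.348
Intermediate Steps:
W(g) = 15 + g**2 (W(g) = 9 + (g*g + 6) = 9 + (g**2 + 6) = 9 + (6 + g**2) = 15 + g**2)
-40/(-57 - 58) + W(8) = -40/(-57 - 58) + (15 + 8**2) = -40/(-115) + (15 + 64) = -1/115*(-40) + 79 = 8/23 + 79 = 1825/23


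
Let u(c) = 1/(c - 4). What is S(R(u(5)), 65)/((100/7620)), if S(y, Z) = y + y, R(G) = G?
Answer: 762/5 ≈ 152.40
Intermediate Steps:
u(c) = 1/(-4 + c)
S(y, Z) = 2*y
S(R(u(5)), 65)/((100/7620)) = (2/(-4 + 5))/((100/7620)) = (2/1)/((100*(1/7620))) = (2*1)/(5/381) = 2*(381/5) = 762/5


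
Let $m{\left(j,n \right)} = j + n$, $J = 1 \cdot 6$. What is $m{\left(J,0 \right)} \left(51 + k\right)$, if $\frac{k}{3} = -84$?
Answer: $-1206$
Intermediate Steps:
$k = -252$ ($k = 3 \left(-84\right) = -252$)
$J = 6$
$m{\left(J,0 \right)} \left(51 + k\right) = \left(6 + 0\right) \left(51 - 252\right) = 6 \left(-201\right) = -1206$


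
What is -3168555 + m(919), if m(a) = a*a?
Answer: -2323994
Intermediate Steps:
m(a) = a²
-3168555 + m(919) = -3168555 + 919² = -3168555 + 844561 = -2323994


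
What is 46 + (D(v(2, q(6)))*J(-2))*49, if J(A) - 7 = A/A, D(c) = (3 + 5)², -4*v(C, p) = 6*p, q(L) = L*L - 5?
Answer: 25134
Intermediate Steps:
q(L) = -5 + L² (q(L) = L² - 5 = -5 + L²)
v(C, p) = -3*p/2
D(c) = 64 (D(c) = 8² = 64)
J(A) = 8 (J(A) = 7 + A/A = 7 + 1 = 8)
46 + (D(v(2, q(6)))*J(-2))*49 = 46 + (64*8)*49 = 46 + 512*49 = 46 + 25088 = 25134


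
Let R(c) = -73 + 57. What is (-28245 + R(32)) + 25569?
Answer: -2692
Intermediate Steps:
R(c) = -16
(-28245 + R(32)) + 25569 = (-28245 - 16) + 25569 = -28261 + 25569 = -2692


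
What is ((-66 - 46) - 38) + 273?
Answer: 123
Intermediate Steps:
((-66 - 46) - 38) + 273 = (-112 - 38) + 273 = -150 + 273 = 123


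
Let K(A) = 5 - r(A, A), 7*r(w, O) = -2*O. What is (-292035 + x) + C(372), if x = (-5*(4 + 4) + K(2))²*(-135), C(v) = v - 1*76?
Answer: -22136146/49 ≈ -4.5176e+5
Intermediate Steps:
r(w, O) = -2*O/7 (r(w, O) = (-2*O)/7 = -2*O/7)
K(A) = 5 + 2*A/7 (K(A) = 5 - (-2)*A/7 = 5 + 2*A/7)
C(v) = -76 + v (C(v) = v - 76 = -76 + v)
x = -7840935/49 (x = (-5*(4 + 4) + (5 + (2/7)*2))²*(-135) = (-5*8 + (5 + 4/7))²*(-135) = (-40 + 39/7)²*(-135) = (-241/7)²*(-135) = (58081/49)*(-135) = -7840935/49 ≈ -1.6002e+5)
(-292035 + x) + C(372) = (-292035 - 7840935/49) + (-76 + 372) = -22150650/49 + 296 = -22136146/49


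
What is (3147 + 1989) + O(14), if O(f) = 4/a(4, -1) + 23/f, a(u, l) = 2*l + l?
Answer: 215725/42 ≈ 5136.3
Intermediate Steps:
a(u, l) = 3*l
O(f) = -4/3 + 23/f (O(f) = 4/((3*(-1))) + 23/f = 4/(-3) + 23/f = 4*(-1/3) + 23/f = -4/3 + 23/f)
(3147 + 1989) + O(14) = (3147 + 1989) + (-4/3 + 23/14) = 5136 + (-4/3 + 23*(1/14)) = 5136 + (-4/3 + 23/14) = 5136 + 13/42 = 215725/42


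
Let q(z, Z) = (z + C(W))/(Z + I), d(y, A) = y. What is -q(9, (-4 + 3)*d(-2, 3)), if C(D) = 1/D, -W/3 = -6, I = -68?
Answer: 163/1188 ≈ 0.13721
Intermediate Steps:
W = 18 (W = -3*(-6) = 18)
C(D) = 1/D
q(z, Z) = (1/18 + z)/(-68 + Z) (q(z, Z) = (z + 1/18)/(Z - 68) = (z + 1/18)/(-68 + Z) = (1/18 + z)/(-68 + Z))
-q(9, (-4 + 3)*d(-2, 3)) = -(1/18 + 9)/(-68 + (-4 + 3)*(-2)) = -163/((-68 - 1*(-2))*18) = -163/((-68 + 2)*18) = -163/((-66)*18) = -(-1)*163/(66*18) = -1*(-163/1188) = 163/1188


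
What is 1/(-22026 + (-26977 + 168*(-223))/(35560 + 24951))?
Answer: -60511/1332879727 ≈ -4.5399e-5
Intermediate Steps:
1/(-22026 + (-26977 + 168*(-223))/(35560 + 24951)) = 1/(-22026 + (-26977 - 37464)/60511) = 1/(-22026 - 64441*1/60511) = 1/(-22026 - 64441/60511) = 1/(-1332879727/60511) = -60511/1332879727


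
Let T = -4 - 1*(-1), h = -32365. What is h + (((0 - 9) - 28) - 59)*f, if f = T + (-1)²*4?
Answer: -32461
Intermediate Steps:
T = -3 (T = -4 + 1 = -3)
f = 1 (f = -3 + (-1)²*4 = -3 + 1*4 = -3 + 4 = 1)
h + (((0 - 9) - 28) - 59)*f = -32365 + (((0 - 9) - 28) - 59)*1 = -32365 + ((-9 - 28) - 59)*1 = -32365 + (-37 - 59)*1 = -32365 - 96*1 = -32365 - 96 = -32461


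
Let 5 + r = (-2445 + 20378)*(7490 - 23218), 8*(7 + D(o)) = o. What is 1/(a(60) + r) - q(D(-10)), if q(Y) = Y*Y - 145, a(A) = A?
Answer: 347203758023/4512802704 ≈ 76.938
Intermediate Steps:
D(o) = -7 + o/8
q(Y) = -145 + Y**2 (q(Y) = Y**2 - 145 = -145 + Y**2)
r = -282050229 (r = -5 + (-2445 + 20378)*(7490 - 23218) = -5 + 17933*(-15728) = -5 - 282050224 = -282050229)
1/(a(60) + r) - q(D(-10)) = 1/(60 - 282050229) - (-145 + (-7 + (1/8)*(-10))**2) = 1/(-282050169) - (-145 + (-7 - 5/4)**2) = -1/282050169 - (-145 + (-33/4)**2) = -1/282050169 - (-145 + 1089/16) = -1/282050169 - 1*(-1231/16) = -1/282050169 + 1231/16 = 347203758023/4512802704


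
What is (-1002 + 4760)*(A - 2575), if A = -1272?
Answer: -14457026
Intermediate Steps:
(-1002 + 4760)*(A - 2575) = (-1002 + 4760)*(-1272 - 2575) = 3758*(-3847) = -14457026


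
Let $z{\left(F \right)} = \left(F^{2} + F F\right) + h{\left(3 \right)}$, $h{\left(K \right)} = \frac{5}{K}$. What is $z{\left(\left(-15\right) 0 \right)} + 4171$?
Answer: $\frac{12518}{3} \approx 4172.7$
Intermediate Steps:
$z{\left(F \right)} = \frac{5}{3} + 2 F^{2}$ ($z{\left(F \right)} = \left(F^{2} + F F\right) + \frac{5}{3} = \left(F^{2} + F^{2}\right) + 5 \cdot \frac{1}{3} = 2 F^{2} + \frac{5}{3} = \frac{5}{3} + 2 F^{2}$)
$z{\left(\left(-15\right) 0 \right)} + 4171 = \left(\frac{5}{3} + 2 \left(\left(-15\right) 0\right)^{2}\right) + 4171 = \left(\frac{5}{3} + 2 \cdot 0^{2}\right) + 4171 = \left(\frac{5}{3} + 2 \cdot 0\right) + 4171 = \left(\frac{5}{3} + 0\right) + 4171 = \frac{5}{3} + 4171 = \frac{12518}{3}$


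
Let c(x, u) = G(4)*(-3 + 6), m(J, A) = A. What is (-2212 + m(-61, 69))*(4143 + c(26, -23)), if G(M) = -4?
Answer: -8852733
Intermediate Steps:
c(x, u) = -12 (c(x, u) = -4*(-3 + 6) = -4*3 = -12)
(-2212 + m(-61, 69))*(4143 + c(26, -23)) = (-2212 + 69)*(4143 - 12) = -2143*4131 = -8852733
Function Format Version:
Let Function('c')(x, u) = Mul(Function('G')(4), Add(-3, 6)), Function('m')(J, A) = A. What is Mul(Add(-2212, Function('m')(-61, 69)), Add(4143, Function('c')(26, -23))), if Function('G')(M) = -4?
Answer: -8852733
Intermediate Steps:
Function('c')(x, u) = -12 (Function('c')(x, u) = Mul(-4, Add(-3, 6)) = Mul(-4, 3) = -12)
Mul(Add(-2212, Function('m')(-61, 69)), Add(4143, Function('c')(26, -23))) = Mul(Add(-2212, 69), Add(4143, -12)) = Mul(-2143, 4131) = -8852733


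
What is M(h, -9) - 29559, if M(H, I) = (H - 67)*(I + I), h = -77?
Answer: -26967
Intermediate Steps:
M(H, I) = 2*I*(-67 + H) (M(H, I) = (-67 + H)*(2*I) = 2*I*(-67 + H))
M(h, -9) - 29559 = 2*(-9)*(-67 - 77) - 29559 = 2*(-9)*(-144) - 29559 = 2592 - 29559 = -26967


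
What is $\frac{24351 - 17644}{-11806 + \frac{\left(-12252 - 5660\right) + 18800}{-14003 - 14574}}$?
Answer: $- \frac{191665939}{337380950} \approx -0.5681$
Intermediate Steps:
$\frac{24351 - 17644}{-11806 + \frac{\left(-12252 - 5660\right) + 18800}{-14003 - 14574}} = \frac{6707}{-11806 + \frac{-17912 + 18800}{-28577}} = \frac{6707}{-11806 + 888 \left(- \frac{1}{28577}\right)} = \frac{6707}{-11806 - \frac{888}{28577}} = \frac{6707}{- \frac{337380950}{28577}} = 6707 \left(- \frac{28577}{337380950}\right) = - \frac{191665939}{337380950}$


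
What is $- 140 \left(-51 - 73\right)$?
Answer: $17360$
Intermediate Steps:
$- 140 \left(-51 - 73\right) = \left(-140\right) \left(-124\right) = 17360$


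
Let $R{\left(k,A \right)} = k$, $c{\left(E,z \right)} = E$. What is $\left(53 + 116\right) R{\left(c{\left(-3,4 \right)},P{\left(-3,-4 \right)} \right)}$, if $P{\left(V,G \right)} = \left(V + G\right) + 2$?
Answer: $-507$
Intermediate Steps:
$P{\left(V,G \right)} = 2 + G + V$ ($P{\left(V,G \right)} = \left(G + V\right) + 2 = 2 + G + V$)
$\left(53 + 116\right) R{\left(c{\left(-3,4 \right)},P{\left(-3,-4 \right)} \right)} = \left(53 + 116\right) \left(-3\right) = 169 \left(-3\right) = -507$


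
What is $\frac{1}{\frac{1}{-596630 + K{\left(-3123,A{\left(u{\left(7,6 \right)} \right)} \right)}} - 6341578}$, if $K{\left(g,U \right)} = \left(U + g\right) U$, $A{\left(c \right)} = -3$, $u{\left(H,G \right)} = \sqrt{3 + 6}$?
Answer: $- \frac{587252}{3724104363657} \approx -1.5769 \cdot 10^{-7}$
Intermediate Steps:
$u{\left(H,G \right)} = 3$ ($u{\left(H,G \right)} = \sqrt{9} = 3$)
$K{\left(g,U \right)} = U \left(U + g\right)$
$\frac{1}{\frac{1}{-596630 + K{\left(-3123,A{\left(u{\left(7,6 \right)} \right)} \right)}} - 6341578} = \frac{1}{\frac{1}{-596630 - 3 \left(-3 - 3123\right)} - 6341578} = \frac{1}{\frac{1}{-596630 - -9378} - 6341578} = \frac{1}{\frac{1}{-596630 + 9378} - 6341578} = \frac{1}{\frac{1}{-587252} - 6341578} = \frac{1}{- \frac{1}{587252} - 6341578} = \frac{1}{- \frac{3724104363657}{587252}} = - \frac{587252}{3724104363657}$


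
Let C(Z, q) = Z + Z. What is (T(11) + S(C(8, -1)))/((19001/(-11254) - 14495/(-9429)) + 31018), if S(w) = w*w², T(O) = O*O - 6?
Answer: 446845910826/3291426963689 ≈ 0.13576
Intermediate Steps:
T(O) = -6 + O² (T(O) = O² - 6 = -6 + O²)
C(Z, q) = 2*Z
S(w) = w³
(T(11) + S(C(8, -1)))/((19001/(-11254) - 14495/(-9429)) + 31018) = ((-6 + 11²) + (2*8)³)/((19001/(-11254) - 14495/(-9429)) + 31018) = ((-6 + 121) + 16³)/((19001*(-1/11254) - 14495*(-1/9429)) + 31018) = (115 + 4096)/((-19001/11254 + 14495/9429) + 31018) = 4211/(-16033699/106113966 + 31018) = 4211/(3291426963689/106113966) = 4211*(106113966/3291426963689) = 446845910826/3291426963689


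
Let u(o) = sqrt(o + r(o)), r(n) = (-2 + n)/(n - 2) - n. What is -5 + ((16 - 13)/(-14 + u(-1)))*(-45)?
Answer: 70/13 ≈ 5.3846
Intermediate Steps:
r(n) = 1 - n (r(n) = (-2 + n)/(-2 + n) - n = 1 - n)
u(o) = 1 (u(o) = sqrt(o + (1 - o)) = sqrt(1) = 1)
-5 + ((16 - 13)/(-14 + u(-1)))*(-45) = -5 + ((16 - 13)/(-14 + 1))*(-45) = -5 + (3/(-13))*(-45) = -5 + (3*(-1/13))*(-45) = -5 - 3/13*(-45) = -5 + 135/13 = 70/13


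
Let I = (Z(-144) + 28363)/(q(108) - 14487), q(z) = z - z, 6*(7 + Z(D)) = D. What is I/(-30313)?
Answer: 9444/146381477 ≈ 6.4516e-5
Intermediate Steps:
Z(D) = -7 + D/6
q(z) = 0
I = -9444/4829 (I = ((-7 + (⅙)*(-144)) + 28363)/(0 - 14487) = ((-7 - 24) + 28363)/(-14487) = (-31 + 28363)*(-1/14487) = 28332*(-1/14487) = -9444/4829 ≈ -1.9557)
I/(-30313) = -9444/4829/(-30313) = -9444/4829*(-1/30313) = 9444/146381477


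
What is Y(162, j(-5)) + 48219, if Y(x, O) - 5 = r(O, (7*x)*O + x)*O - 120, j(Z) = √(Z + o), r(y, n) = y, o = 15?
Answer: 48114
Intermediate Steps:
j(Z) = √(15 + Z) (j(Z) = √(Z + 15) = √(15 + Z))
Y(x, O) = -115 + O² (Y(x, O) = 5 + (O*O - 120) = 5 + (O² - 120) = 5 + (-120 + O²) = -115 + O²)
Y(162, j(-5)) + 48219 = (-115 + (√(15 - 5))²) + 48219 = (-115 + (√10)²) + 48219 = (-115 + 10) + 48219 = -105 + 48219 = 48114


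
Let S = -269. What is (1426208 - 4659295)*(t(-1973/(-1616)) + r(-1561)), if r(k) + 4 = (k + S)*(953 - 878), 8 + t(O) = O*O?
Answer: 1158899326273043641/2611456 ≈ 4.4378e+11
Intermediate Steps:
t(O) = -8 + O**2 (t(O) = -8 + O*O = -8 + O**2)
r(k) = -20179 + 75*k (r(k) = -4 + (k - 269)*(953 - 878) = -4 + (-269 + k)*75 = -4 + (-20175 + 75*k) = -20179 + 75*k)
(1426208 - 4659295)*(t(-1973/(-1616)) + r(-1561)) = (1426208 - 4659295)*((-8 + (-1973/(-1616))**2) + (-20179 + 75*(-1561))) = -3233087*((-8 + (-1973*(-1/1616))**2) + (-20179 - 117075)) = -3233087*((-8 + (1973/1616)**2) - 137254) = -3233087*((-8 + 3892729/2611456) - 137254) = -3233087*(-16998919/2611456 - 137254) = -3233087*(-358449780743/2611456) = 1158899326273043641/2611456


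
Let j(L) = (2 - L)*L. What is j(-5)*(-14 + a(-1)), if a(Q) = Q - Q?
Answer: 490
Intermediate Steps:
j(L) = L*(2 - L)
a(Q) = 0
j(-5)*(-14 + a(-1)) = (-5*(2 - 1*(-5)))*(-14 + 0) = -5*(2 + 5)*(-14) = -5*7*(-14) = -35*(-14) = 490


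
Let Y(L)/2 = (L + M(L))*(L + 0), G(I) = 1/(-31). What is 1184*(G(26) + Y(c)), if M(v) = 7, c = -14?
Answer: 7192800/31 ≈ 2.3203e+5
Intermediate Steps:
G(I) = -1/31
Y(L) = 2*L*(7 + L) (Y(L) = 2*((L + 7)*(L + 0)) = 2*((7 + L)*L) = 2*(L*(7 + L)) = 2*L*(7 + L))
1184*(G(26) + Y(c)) = 1184*(-1/31 + 2*(-14)*(7 - 14)) = 1184*(-1/31 + 2*(-14)*(-7)) = 1184*(-1/31 + 196) = 1184*(6075/31) = 7192800/31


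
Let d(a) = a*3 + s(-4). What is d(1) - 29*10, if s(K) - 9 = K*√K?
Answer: -278 - 8*I ≈ -278.0 - 8.0*I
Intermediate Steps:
s(K) = 9 + K^(3/2) (s(K) = 9 + K*√K = 9 + K^(3/2))
d(a) = 9 - 8*I + 3*a (d(a) = a*3 + (9 + (-4)^(3/2)) = 3*a + (9 - 8*I) = 9 - 8*I + 3*a)
d(1) - 29*10 = (9 - 8*I + 3*1) - 29*10 = (9 - 8*I + 3) - 290 = (12 - 8*I) - 290 = -278 - 8*I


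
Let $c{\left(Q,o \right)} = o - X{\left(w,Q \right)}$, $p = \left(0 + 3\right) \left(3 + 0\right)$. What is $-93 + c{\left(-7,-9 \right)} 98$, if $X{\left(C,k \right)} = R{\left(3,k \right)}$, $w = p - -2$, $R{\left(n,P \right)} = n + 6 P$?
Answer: $2847$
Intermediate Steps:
$p = 9$ ($p = 3 \cdot 3 = 9$)
$w = 11$ ($w = 9 - -2 = 9 + 2 = 11$)
$X{\left(C,k \right)} = 3 + 6 k$
$c{\left(Q,o \right)} = -3 + o - 6 Q$ ($c{\left(Q,o \right)} = o - \left(3 + 6 Q\right) = -3 + o - 6 Q$)
$-93 + c{\left(-7,-9 \right)} 98 = -93 + \left(-3 - 9 - -42\right) 98 = -93 + \left(-3 - 9 + 42\right) 98 = -93 + 30 \cdot 98 = -93 + 2940 = 2847$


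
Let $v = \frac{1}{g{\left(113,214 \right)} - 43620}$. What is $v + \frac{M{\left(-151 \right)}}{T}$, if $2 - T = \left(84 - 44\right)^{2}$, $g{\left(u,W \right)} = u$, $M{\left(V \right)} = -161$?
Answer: $\frac{7003029}{69524186} \approx 0.10073$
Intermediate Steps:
$T = -1598$ ($T = 2 - \left(84 - 44\right)^{2} = 2 - 40^{2} = 2 - 1600 = -1598$)
$v = - \frac{1}{43507}$ ($v = \frac{1}{113 - 43620} = \frac{1}{-43507} = - \frac{1}{43507} \approx -2.2985 \cdot 10^{-5}$)
$v + \frac{M{\left(-151 \right)}}{T} = - \frac{1}{43507} - \frac{161}{-1598} = - \frac{1}{43507} - - \frac{161}{1598} = - \frac{1}{43507} + \frac{161}{1598} = \frac{7003029}{69524186}$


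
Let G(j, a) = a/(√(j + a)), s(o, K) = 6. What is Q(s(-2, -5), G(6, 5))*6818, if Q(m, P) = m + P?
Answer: 40908 + 34090*√11/11 ≈ 51187.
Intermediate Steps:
G(j, a) = a/√(a + j) (G(j, a) = a/(√(a + j)) = a/√(a + j))
Q(m, P) = P + m
Q(s(-2, -5), G(6, 5))*6818 = (5/√(5 + 6) + 6)*6818 = (5/√11 + 6)*6818 = (5*(√11/11) + 6)*6818 = (5*√11/11 + 6)*6818 = (6 + 5*√11/11)*6818 = 40908 + 34090*√11/11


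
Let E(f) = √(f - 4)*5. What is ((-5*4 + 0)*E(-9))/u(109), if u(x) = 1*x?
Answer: -100*I*√13/109 ≈ -3.3078*I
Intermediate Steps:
u(x) = x
E(f) = 5*√(-4 + f) (E(f) = √(-4 + f)*5 = 5*√(-4 + f))
((-5*4 + 0)*E(-9))/u(109) = ((-5*4 + 0)*(5*√(-4 - 9)))/109 = ((-20 + 0)*(5*√(-13)))*(1/109) = -100*I*√13*(1/109) = -100*I*√13/109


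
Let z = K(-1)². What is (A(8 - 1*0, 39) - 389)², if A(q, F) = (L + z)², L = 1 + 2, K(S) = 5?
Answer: 156025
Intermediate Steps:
z = 25 (z = 5² = 25)
L = 3
A(q, F) = 784 (A(q, F) = (3 + 25)² = 28² = 784)
(A(8 - 1*0, 39) - 389)² = (784 - 389)² = 395² = 156025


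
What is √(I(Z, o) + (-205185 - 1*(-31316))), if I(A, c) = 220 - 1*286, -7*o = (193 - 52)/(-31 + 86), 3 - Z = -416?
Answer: I*√173935 ≈ 417.06*I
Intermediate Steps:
Z = 419 (Z = 3 - 1*(-416) = 3 + 416 = 419)
o = -141/385 (o = -(193 - 52)/(7*(-31 + 86)) = -141/(7*55) = -⅐*141/55 = -141/385 ≈ -0.36623)
I(A, c) = -66 (I(A, c) = 220 - 286 = -66)
√(I(Z, o) + (-205185 - 1*(-31316))) = √(-66 + (-205185 - 1*(-31316))) = √(-66 + (-205185 + 31316)) = √(-66 - 173869) = √(-173935) = I*√173935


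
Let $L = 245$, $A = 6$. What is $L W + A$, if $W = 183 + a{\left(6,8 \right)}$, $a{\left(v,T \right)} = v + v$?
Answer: $47781$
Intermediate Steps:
$a{\left(v,T \right)} = 2 v$
$W = 195$ ($W = 183 + 2 \cdot 6 = 183 + 12 = 195$)
$L W + A = 245 \cdot 195 + 6 = 47775 + 6 = 47781$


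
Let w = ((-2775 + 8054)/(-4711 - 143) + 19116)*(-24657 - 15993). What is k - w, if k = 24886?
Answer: 628630276149/809 ≈ 7.7705e+8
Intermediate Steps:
w = -628610143375/809 (w = (5279/(-4854) + 19116)*(-40650) = (5279*(-1/4854) + 19116)*(-40650) = (-5279/4854 + 19116)*(-40650) = (92783785/4854)*(-40650) = -628610143375/809 ≈ -7.7702e+8)
k - w = 24886 - 1*(-628610143375/809) = 24886 + 628610143375/809 = 628630276149/809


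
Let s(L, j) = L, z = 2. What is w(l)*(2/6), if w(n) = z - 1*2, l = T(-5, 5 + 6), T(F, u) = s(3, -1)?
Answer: 0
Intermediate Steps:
T(F, u) = 3
l = 3
w(n) = 0 (w(n) = 2 - 1*2 = 2 - 2 = 0)
w(l)*(2/6) = 0*(2/6) = 0*(2*(⅙)) = 0*(⅓) = 0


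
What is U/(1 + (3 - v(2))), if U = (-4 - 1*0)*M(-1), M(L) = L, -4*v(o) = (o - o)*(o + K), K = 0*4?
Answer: 1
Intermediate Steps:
K = 0
v(o) = 0 (v(o) = -(o - o)*(o + 0)/4 = -0*o = -¼*0 = 0)
U = 4 (U = (-4 - 1*0)*(-1) = (-4 + 0)*(-1) = -4*(-1) = 4)
U/(1 + (3 - v(2))) = 4/(1 + (3 - 1*0)) = 4/(1 + (3 + 0)) = 4/(1 + 3) = 4/4 = 4*(¼) = 1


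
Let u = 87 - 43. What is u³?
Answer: 85184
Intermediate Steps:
u = 44
u³ = 44³ = 85184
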